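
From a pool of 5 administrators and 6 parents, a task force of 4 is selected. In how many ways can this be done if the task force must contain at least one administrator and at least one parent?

Unrestricted: C(11,4) = 330 ways to pick any 4 of the 11.
Selections missing a whole group: no administrators → C(6,4) = 15; no parents → C(5,4) = 5.
Both groups omitted at once is impossible, so 330 − 20 = 310.

310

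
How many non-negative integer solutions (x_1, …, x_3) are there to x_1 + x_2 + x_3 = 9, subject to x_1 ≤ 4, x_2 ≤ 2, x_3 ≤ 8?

By stars and bars, unrestricted non-negative solutions to x_1+…+x_3 = 9 number C(9+2,2) = 55.
Subtract solutions that violate a single cap (substitute x_i' = x_i − (cap_i+1)): x_1 ≥ 5 gives C(6,2) = 15; x_2 ≥ 3 gives C(8,2) = 28; x_3 ≥ 9 gives C(2,2) = 1. Together 44.
Add back pairs where two caps are both exceeded: 3 + 0 + 0 = 3.
By inclusion–exclusion the count is 55 − 44 + 3 = 14.

14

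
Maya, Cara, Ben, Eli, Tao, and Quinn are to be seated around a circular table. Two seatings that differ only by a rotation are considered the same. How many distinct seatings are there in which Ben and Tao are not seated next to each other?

72

Without the restriction there are (5)! = 120 seatings.
Those with Ben next to Tao: fuse the pair into one unit and seat 5 units around a circle — 2·(4)! = 48.
Subtracting, 120 − 48 = 72.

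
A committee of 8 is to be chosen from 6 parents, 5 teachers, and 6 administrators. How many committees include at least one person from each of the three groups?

With no constraint there are C(17,8) = 24310 possible selections.
Selections missing a whole group: no parents → C(11,8) = 165; no teachers → C(12,8) = 495; no administrators → C(11,8) = 165.
Add back selections omitting two groups (i.e. drawn from a single group): C(6,8) + C(5,8) + C(6,8) = 0.
By inclusion–exclusion: 24310 − 825 + 0 = 23485.

23485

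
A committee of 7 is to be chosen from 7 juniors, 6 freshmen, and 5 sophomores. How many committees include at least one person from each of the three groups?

28987

With no constraint there are C(18,7) = 31824 possible selections.
Subtract selections that omit an entire group: no juniors → C(11,7) = 330; no freshmen → C(12,7) = 792; no sophomores → C(13,7) = 1716.
Add back selections omitting two groups (i.e. drawn from a single group): C(7,7) + C(6,7) + C(5,7) = 1.
By inclusion–exclusion: 31824 − 2838 + 1 = 28987.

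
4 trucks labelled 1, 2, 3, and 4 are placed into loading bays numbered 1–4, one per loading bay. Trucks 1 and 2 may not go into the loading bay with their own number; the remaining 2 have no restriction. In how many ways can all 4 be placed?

14

Let Aᵢ (for i ∈ {1, 2}) be the placements that put truck i in its forbidden loading bay. Any j of these fix j positions, leaving (4−j)! ways to fill the rest, and there are C(2,j) ways to pick which j.
By inclusion–exclusion, the number of valid placements is Σ_{j=0}^{2} (−1)^j C(2,j)·(4−j)!.
Computing: 24 − 12 + 2 = 14.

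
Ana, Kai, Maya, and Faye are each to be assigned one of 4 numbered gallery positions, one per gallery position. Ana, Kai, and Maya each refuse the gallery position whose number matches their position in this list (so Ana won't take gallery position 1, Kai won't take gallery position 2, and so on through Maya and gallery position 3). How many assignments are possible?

11

Let Aᵢ (for i ∈ {1, 2, 3}) be the placements that put person i in their forbidden gallery position. Any j of these fix j positions, leaving (4−j)! ways to fill the rest, and there are C(3,j) ways to pick which j.
By inclusion–exclusion, the number of valid placements is Σ_{j=0}^{3} (−1)^j C(3,j)·(4−j)!.
Computing: 24 − 18 + 6 − 1 = 11.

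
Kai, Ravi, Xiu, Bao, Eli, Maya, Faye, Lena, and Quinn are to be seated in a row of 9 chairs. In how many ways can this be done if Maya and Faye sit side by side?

80640

Glue Maya and Faye into one block (2 internal orders), leaving 8 units to arrange in a row.
That gives 2 × 8! = 2 × 40320 = 80640.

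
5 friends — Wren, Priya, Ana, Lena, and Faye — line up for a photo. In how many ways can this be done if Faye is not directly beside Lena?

72

There are 5! = 120 arrangements in all. If Faye and Lena are adjacent, merging them into one block gives 2·(4)! = 48 arrangements.
Complementary counting: 120 − 48 = 72.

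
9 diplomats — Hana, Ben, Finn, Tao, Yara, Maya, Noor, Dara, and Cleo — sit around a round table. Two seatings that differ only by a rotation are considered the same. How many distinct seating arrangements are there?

Seat Hana anywhere (absorbing the rotational symmetry), then permute the other 8: (8)! = 40320.

40320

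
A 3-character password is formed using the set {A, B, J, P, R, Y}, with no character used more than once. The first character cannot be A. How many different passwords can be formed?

100

The first character has 6−1 = 5 choices (anything except A).
The remaining 2 characters are filled from the other 5 symbols without repetition: 5 × 4 = 20.
Total: 5 × 20 = 100.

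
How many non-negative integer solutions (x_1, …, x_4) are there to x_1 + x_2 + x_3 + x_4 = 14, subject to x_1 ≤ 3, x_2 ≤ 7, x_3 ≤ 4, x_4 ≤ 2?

Ignoring the caps, the number of non-negative solutions to x_1+…+x_4 = 14 is C(17,3) = 680.
Subtract solutions that violate a single cap (substitute x_i' = x_i − (cap_i+1)): x_1 ≥ 4 gives C(13,3) = 286; x_2 ≥ 8 gives C(9,3) = 84; x_3 ≥ 5 gives C(12,3) = 220; x_4 ≥ 3 gives C(14,3) = 364. Together 954.
Add back pairs where two caps are both exceeded: 10 + 56 + 120 + 4 + 20 + 84 = 294.
Subtract triples: 0 + 0 + 10 + 0 = 10.
By inclusion–exclusion the count is 680 − 954 + 294 − 10 = 10.

10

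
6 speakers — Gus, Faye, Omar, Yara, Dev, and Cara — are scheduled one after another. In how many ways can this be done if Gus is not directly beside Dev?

480

There are 6! = 720 arrangements in all. If Gus and Dev are adjacent, merging them into one block gives 2·(5)! = 240 arrangements.
So 720 − 240 = 480 arrangements keep them apart.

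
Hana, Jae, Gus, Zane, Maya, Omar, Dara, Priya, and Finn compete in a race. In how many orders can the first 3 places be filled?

There are 9 choices for 1st place, 8 for 2nd, and 7 for 3rd.
That gives 9 × 8 × 7 = 504.

504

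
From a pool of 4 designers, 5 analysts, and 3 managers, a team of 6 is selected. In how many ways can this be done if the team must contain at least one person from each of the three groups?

805

Total 6-person selections from all 12: C(12,6) = 924.
Subtract selections that omit an entire group: no designers → C(8,6) = 28; no analysts → C(7,6) = 7; no managers → C(9,6) = 84.
Add back selections omitting two groups (i.e. drawn from a single group): C(4,6) + C(5,6) + C(3,6) = 0.
By inclusion–exclusion: 924 − 119 + 0 = 805.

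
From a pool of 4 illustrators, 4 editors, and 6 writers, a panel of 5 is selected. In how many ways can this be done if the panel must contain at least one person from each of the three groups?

Total 5-person selections from all 14: C(14,5) = 2002.
Subtract selections that omit an entire group: no illustrators → C(10,5) = 252; no editors → C(10,5) = 252; no writers → C(8,5) = 56.
Add back selections omitting two groups (i.e. drawn from a single group): C(4,5) + C(4,5) + C(6,5) = 6.
By inclusion–exclusion: 2002 − 560 + 6 = 1448.

1448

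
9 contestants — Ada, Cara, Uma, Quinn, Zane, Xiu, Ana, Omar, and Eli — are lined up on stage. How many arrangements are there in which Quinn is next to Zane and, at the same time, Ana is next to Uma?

20160

Treat {Quinn,Zane} as one block (2 orders) and {Ana,Uma} as another (2 orders).
That leaves 7 units to arrange: 2 × 2 × 7! = 4 × 5040 = 20160.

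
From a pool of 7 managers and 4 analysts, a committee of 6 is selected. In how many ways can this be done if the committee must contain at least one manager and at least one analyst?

With no constraint there are C(11,6) = 462 possible selections.
Subtract selections that omit an entire group: no managers → C(4,6) = 0; no analysts → C(7,6) = 7.
Both groups omitted at once is impossible, so 462 − 7 = 455.

455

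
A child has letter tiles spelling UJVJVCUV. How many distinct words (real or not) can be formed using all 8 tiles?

Letter multiplicities in UJVJVCUV: C×1, J×2, U×2, V×3.
So there are 8! / (3!·2!·2!) = 1680 distinguishable arrangements.

1680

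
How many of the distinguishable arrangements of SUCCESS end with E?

Fix E in the last position and arrange the remaining 6 letters.
Those 6 letters have C appearing twice and S appearing 3 times, giving (6)!/(3!·2!) = 60.

60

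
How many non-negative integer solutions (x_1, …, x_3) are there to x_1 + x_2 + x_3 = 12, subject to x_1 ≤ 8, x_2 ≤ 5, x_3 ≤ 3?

Ignoring the caps, the number of non-negative solutions to x_1+…+x_3 = 12 is C(14,2) = 91.
Subtract solutions that violate a single cap (substitute x_i' = x_i − (cap_i+1)): x_1 ≥ 9 gives C(5,2) = 10; x_2 ≥ 6 gives C(8,2) = 28; x_3 ≥ 4 gives C(10,2) = 45. Together 83.
Add back pairs where two caps are both exceeded: 0 + 0 + 6 = 6.
By inclusion–exclusion the count is 91 − 83 + 6 = 14.

14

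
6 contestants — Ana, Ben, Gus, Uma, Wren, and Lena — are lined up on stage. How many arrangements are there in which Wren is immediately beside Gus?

Treat {Wren, Gus} as a single unit. There are 5 units to order, and the pair itself can be ordered 2 ways.
That gives 2 × 5! = 2 × 120 = 240.

240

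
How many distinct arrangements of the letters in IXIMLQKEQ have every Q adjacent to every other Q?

20160

Treat the 2 copies of Q as a single block. The multiset to arrange is then {QQ, E, I, I, K, L, M, X}, 8 items in all.
That gives (8)!/(2!) = 20160 arrangements.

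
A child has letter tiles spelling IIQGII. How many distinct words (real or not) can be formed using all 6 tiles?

30

The 6 letters of IIQGII have repeats: I appearing 4 times.
The number of distinct arrangements is 6!/(4!) = 720/24 = 30.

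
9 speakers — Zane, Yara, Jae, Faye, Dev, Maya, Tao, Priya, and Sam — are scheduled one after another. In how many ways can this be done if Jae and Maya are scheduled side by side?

80640

Place the 7 others and the Jae-Maya pair as 8 objects in a line; the pair has 2 internal arrangements.
So the count is 2·(8)! = 80640.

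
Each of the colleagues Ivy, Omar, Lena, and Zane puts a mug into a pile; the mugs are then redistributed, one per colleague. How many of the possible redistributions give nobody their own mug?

9

Let Aᵢ be the assignments in which colleague i gets their own mug. We want the size of the complement of A₁∪…∪A_4.
By inclusion–exclusion this is Σ_{j=0}^{4} (−1)^j C(4,j)·(4−j)!.
Computing: 24 − 24 + 12 − 4 + 1 = 9.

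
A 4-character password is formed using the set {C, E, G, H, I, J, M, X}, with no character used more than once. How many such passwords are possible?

This is a permutation of 4 out of 8: P(8,4) = 8!/4!.
That product is 8 × 7 × 6 × 5 = 1680.

1680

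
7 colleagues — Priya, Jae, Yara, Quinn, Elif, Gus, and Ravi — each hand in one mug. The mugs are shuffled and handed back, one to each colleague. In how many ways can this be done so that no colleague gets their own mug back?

This is the derangement count D_7: permutations of 7 items with no fixed point.
By inclusion–exclusion this is Σ_{j=0}^{7} (−1)^j C(7,j)·(7−j)!.
Computing: 5040 − 5040 + 2520 − 840 + 210 − 42 + 7 − 1 = 1854.

1854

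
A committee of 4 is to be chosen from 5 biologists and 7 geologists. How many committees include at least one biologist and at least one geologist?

With no constraint there are C(12,4) = 495 possible selections.
Selections missing a whole group: no biologists → C(7,4) = 35; no geologists → C(5,4) = 5.
Both groups omitted at once is impossible, so 495 − 40 = 455.

455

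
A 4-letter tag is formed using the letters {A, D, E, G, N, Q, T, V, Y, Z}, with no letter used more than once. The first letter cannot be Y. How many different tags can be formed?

The first letter has 10−1 = 9 choices (anything except Y).
The remaining 3 letters are filled from the other 9 symbols without repetition: 9 × 8 × 7 = 504.
Total: 9 × 504 = 4536.

4536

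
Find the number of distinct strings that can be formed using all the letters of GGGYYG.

The 6 letters of GGGYYG have repeats: G appearing 4 times and Y appearing twice.
So there are 6! / (4!·2!) = 15 distinguishable arrangements.

15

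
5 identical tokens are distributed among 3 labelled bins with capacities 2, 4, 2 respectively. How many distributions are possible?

8

Without the upper bounds there are C(7,2) = 21 ways to split 5 among 3 bins.
Subtract solutions that violate a single cap (substitute x_i' = x_i − (cap_i+1)): x_1 ≥ 3 gives C(4,2) = 6; x_2 ≥ 5 gives C(2,2) = 1; x_3 ≥ 3 gives C(4,2) = 6. Together 13.
No two caps can be exceeded simultaneously, so the pair terms are all 0.
By inclusion–exclusion the count is 21 − 13 + 0 = 8.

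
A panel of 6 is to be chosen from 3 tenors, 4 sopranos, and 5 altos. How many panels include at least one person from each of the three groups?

805

With no constraint there are C(12,6) = 924 possible selections.
Selections missing a whole group: no tenors → C(9,6) = 84; no sopranos → C(8,6) = 28; no altos → C(7,6) = 7.
Add back selections omitting two groups (i.e. drawn from a single group): C(3,6) + C(4,6) + C(5,6) = 0.
By inclusion–exclusion: 924 − 119 + 0 = 805.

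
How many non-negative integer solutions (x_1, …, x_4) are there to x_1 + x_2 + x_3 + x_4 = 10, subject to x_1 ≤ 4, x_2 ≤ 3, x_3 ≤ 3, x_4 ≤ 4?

Ignoring the caps, the number of non-negative solutions to x_1+…+x_4 = 10 is C(13,3) = 286.
Subtract solutions that violate a single cap (substitute x_i' = x_i − (cap_i+1)): x_1 ≥ 5 gives C(8,3) = 56; x_2 ≥ 4 gives C(9,3) = 84; x_3 ≥ 4 gives C(9,3) = 84; x_4 ≥ 5 gives C(8,3) = 56. Together 280.
Add back pairs where two caps are both exceeded: 4 + 4 + 1 + 10 + 4 + 4 = 27.
By inclusion–exclusion the count is 286 − 280 + 27 = 33.

33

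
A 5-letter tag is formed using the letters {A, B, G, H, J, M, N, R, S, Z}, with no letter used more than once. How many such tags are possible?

With no repetition, fill the 5 letters in order: 10 choices, then 9, down to 6.
That product is 10 × 9 × 8 × 7 × 6 = 30240.

30240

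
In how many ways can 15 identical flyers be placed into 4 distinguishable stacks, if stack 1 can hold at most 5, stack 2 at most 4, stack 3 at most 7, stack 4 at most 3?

34

By stars and bars, unrestricted non-negative solutions to x_1+…+x_4 = 15 number C(15+3,3) = 816.
Subtract solutions that violate a single cap (substitute x_i' = x_i − (cap_i+1)): x_1 ≥ 6 gives C(12,3) = 220; x_2 ≥ 5 gives C(13,3) = 286; x_3 ≥ 8 gives C(10,3) = 120; x_4 ≥ 4 gives C(14,3) = 364. Together 990.
Add back pairs where two caps are both exceeded: 35 + 4 + 56 + 10 + 84 + 20 = 209.
Subtract triples: 0 + 1 + 0 + 0 = 1.
By inclusion–exclusion the count is 816 − 990 + 209 − 1 = 34.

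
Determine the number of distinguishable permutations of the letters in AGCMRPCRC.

30240

AGCMRPCRC has 9 letters with C appearing 3 times and R appearing twice.
Dividing 9! = 362880 by 3!·2! = 12 for the repeated letters gives 30240.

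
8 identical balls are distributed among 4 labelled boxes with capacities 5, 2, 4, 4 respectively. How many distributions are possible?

By stars and bars, unrestricted non-negative solutions to x_1+…+x_4 = 8 number C(8+3,3) = 165.
Subtract solutions that violate a single cap (substitute x_i' = x_i − (cap_i+1)): x_1 ≥ 6 gives C(5,3) = 10; x_2 ≥ 3 gives C(8,3) = 56; x_3 ≥ 5 gives C(6,3) = 20; x_4 ≥ 5 gives C(6,3) = 20. Together 106.
Add back pairs where two caps are both exceeded: 0 + 0 + 0 + 1 + 1 + 0 = 2.
By inclusion–exclusion the count is 165 − 106 + 2 = 61.

61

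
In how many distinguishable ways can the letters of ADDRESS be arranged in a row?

1260

ADDRESS has 7 letters with D appearing twice and S appearing twice.
The number of distinct arrangements is 7!/(2!·2!) = 5040/4 = 1260.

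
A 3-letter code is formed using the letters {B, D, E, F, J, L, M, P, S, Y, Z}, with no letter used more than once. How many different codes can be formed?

This is a permutation of 3 out of 11: P(11,3) = 11!/8!.
That product is 11 × 10 × 9 = 990.

990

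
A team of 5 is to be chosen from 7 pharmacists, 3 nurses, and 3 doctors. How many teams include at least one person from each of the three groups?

Total 5-person selections from all 13: C(13,5) = 1287.
Subtract selections that omit an entire group: no pharmacists → C(6,5) = 6; no nurses → C(10,5) = 252; no doctors → C(10,5) = 252.
Add back selections omitting two groups (i.e. drawn from a single group): C(7,5) + C(3,5) + C(3,5) = 21.
By inclusion–exclusion: 1287 − 510 + 21 = 798.

798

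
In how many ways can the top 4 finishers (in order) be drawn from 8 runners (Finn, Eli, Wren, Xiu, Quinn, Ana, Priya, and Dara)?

This is an ordered selection of 4 from 8: P(8,4).
That gives 8 × 7 × 6 × 5 = 1680.

1680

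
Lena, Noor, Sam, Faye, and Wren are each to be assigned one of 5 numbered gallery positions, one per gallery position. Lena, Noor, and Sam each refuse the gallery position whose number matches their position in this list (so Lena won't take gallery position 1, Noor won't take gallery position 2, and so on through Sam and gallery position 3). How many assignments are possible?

64

Let Aᵢ (for i ∈ {1, 2, 3}) be the placements that put person i in their forbidden gallery position. Any j of these fix j positions, leaving (5−j)! ways to fill the rest, and there are C(3,j) ways to pick which j.
By inclusion–exclusion, the number of valid placements is Σ_{j=0}^{3} (−1)^j C(3,j)·(5−j)!.
Computing: 120 − 72 + 18 − 2 = 64.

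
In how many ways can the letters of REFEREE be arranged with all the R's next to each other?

Treat the 2 copies of R as a single block. The multiset to arrange is then {RR, E, E, E, E, F}, 6 items in all.
That gives (6)!/(4!) = 30 arrangements.

30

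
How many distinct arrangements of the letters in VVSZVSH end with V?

180

With the last slot taken by V, it remains to arrange the other 6 letters (VSZVSH).
Those 6 letters have S appearing twice and V appearing twice, giving (6)!/(2!·2!) = 180.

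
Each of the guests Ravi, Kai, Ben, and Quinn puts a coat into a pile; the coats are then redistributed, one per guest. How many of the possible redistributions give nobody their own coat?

9

Count assignments avoiding every fixed point. For any j of the 4 guests fixed to their own coat, the other 4−j can be arranged in (4−j)! ways.
By inclusion–exclusion this is Σ_{j=0}^{4} (−1)^j C(4,j)·(4−j)!.
Computing: 24 − 24 + 12 − 4 + 1 = 9.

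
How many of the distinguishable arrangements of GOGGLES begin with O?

With the first slot taken by O, it remains to arrange the other 6 letters (GGGLES).
Those 6 letters have G appearing 3 times, giving (6)!/(3!) = 120.

120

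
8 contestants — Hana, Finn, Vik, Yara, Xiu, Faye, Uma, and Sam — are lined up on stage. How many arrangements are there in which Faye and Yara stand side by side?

Glue Faye and Yara into one block (2 internal orders), leaving 7 units to arrange in a row.
So the count is 2·(7)! = 10080.

10080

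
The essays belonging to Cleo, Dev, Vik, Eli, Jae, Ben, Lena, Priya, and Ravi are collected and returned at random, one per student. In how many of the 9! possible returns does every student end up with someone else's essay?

Let Aᵢ be the assignments in which student i gets their own essay. We want the size of the complement of A₁∪…∪A_9.
By inclusion–exclusion this is Σ_{j=0}^{9} (−1)^j C(9,j)·(9−j)!.
Computing: 362880 − 362880 + 181440 − 60480 + 15120 − 3024 + 504 − 72 + 9 − 1 = 133496.

133496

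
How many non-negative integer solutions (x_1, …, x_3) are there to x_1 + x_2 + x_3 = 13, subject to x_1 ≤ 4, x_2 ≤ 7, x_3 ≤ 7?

20

Without the upper bounds there are C(15,2) = 105 ways to split 13 among 3 variables.
Subtract solutions that violate a single cap (substitute x_i' = x_i − (cap_i+1)): x_1 ≥ 5 gives C(10,2) = 45; x_2 ≥ 8 gives C(7,2) = 21; x_3 ≥ 8 gives C(7,2) = 21. Together 87.
Add back pairs where two caps are both exceeded: 1 + 1 + 0 = 2.
By inclusion–exclusion the count is 105 − 87 + 2 = 20.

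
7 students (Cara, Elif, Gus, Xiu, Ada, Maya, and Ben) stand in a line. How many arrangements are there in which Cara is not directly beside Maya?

3600

Of the 7! = 5040 arrangements, those with Cara and Maya adjacent number 2 × 6! = 1440 (treat the pair as a block with 2 internal orders).
Complementary counting: 5040 − 1440 = 3600.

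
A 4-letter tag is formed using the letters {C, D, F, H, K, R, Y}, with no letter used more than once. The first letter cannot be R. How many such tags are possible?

The first letter has 7−1 = 6 choices (anything except R).
The remaining 3 letters are filled from the other 6 symbols without repetition: 6 × 5 × 4 = 120.
Total: 6 × 120 = 720.

720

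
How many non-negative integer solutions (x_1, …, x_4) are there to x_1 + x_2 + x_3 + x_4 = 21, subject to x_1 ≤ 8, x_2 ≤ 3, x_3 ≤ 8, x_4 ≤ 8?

Without the upper bounds there are C(24,3) = 2024 ways to split 21 among 4 variables.
Subtract solutions that violate a single cap (substitute x_i' = x_i − (cap_i+1)): x_1 ≥ 9 gives C(15,3) = 455; x_2 ≥ 4 gives C(20,3) = 1140; x_3 ≥ 9 gives C(15,3) = 455; x_4 ≥ 9 gives C(15,3) = 455. Together 2505.
Add back pairs where two caps are both exceeded: 165 + 20 + 20 + 165 + 165 + 20 = 555.
By inclusion–exclusion the count is 2024 − 2505 + 555 = 74.

74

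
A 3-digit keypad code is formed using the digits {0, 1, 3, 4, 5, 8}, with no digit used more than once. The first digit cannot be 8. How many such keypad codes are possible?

The first digit has 6−1 = 5 choices (anything except 8).
The remaining 2 digits are filled from the other 5 symbols without repetition: 5 × 4 = 20.
Total: 5 × 20 = 100.

100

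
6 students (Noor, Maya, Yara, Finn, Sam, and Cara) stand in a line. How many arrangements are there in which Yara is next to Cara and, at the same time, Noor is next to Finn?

Treat {Yara,Cara} as one block (2 orders) and {Noor,Finn} as another (2 orders).
That leaves 4 units to arrange: 2 × 2 × 4! = 4 × 24 = 96.

96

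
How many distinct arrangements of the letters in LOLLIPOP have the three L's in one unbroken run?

180

Treat the 3 copies of L as a single block. The multiset to arrange is then {LLL, I, O, O, P, P}, 6 items in all.
That gives (6)!/(2!·2!) = 180 arrangements.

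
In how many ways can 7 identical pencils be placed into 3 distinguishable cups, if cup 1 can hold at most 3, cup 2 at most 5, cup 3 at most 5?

20

By stars and bars, unrestricted non-negative solutions to x_1+…+x_3 = 7 number C(7+2,2) = 36.
Subtract solutions that violate a single cap (substitute x_i' = x_i − (cap_i+1)): x_1 ≥ 4 gives C(5,2) = 10; x_2 ≥ 6 gives C(3,2) = 3; x_3 ≥ 6 gives C(3,2) = 3. Together 16.
No two caps can be exceeded simultaneously, so the pair terms are all 0.
By inclusion–exclusion the count is 36 − 16 + 0 = 20.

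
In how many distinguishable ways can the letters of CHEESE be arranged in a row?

120

The 6 letters of CHEESE have repeats: E appearing 3 times.
The number of distinct arrangements is 6!/(3!) = 720/6 = 120.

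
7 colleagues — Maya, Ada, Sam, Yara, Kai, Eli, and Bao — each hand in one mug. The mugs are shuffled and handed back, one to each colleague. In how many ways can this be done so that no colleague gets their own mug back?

Let Aᵢ be the assignments in which colleague i gets their own mug. We want the size of the complement of A₁∪…∪A_7.
By inclusion–exclusion this is Σ_{j=0}^{7} (−1)^j C(7,j)·(7−j)!.
Computing: 5040 − 5040 + 2520 − 840 + 210 − 42 + 7 − 1 = 1854.

1854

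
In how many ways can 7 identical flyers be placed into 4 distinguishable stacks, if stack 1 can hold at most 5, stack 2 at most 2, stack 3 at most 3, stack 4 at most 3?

By stars and bars, unrestricted non-negative solutions to x_1+…+x_4 = 7 number C(7+3,3) = 120.
Subtract solutions that violate a single cap (substitute x_i' = x_i − (cap_i+1)): x_1 ≥ 6 gives C(4,3) = 4; x_2 ≥ 3 gives C(7,3) = 35; x_3 ≥ 4 gives C(6,3) = 20; x_4 ≥ 4 gives C(6,3) = 20. Together 79.
Add back pairs where two caps are both exceeded: 0 + 0 + 0 + 1 + 1 + 0 = 2.
By inclusion–exclusion the count is 120 − 79 + 2 = 43.

43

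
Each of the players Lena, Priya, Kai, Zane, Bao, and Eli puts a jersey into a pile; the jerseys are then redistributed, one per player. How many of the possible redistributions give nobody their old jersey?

265

Count assignments avoiding every fixed point. For any j of the 6 players fixed to their old jersey, the other 6−j can be arranged in (6−j)! ways.
By inclusion–exclusion this is Σ_{j=0}^{6} (−1)^j C(6,j)·(6−j)!.
Computing: 720 − 720 + 360 − 120 + 30 − 6 + 1 = 265.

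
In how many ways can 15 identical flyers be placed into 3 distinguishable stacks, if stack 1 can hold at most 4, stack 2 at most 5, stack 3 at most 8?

Ignoring the caps, the number of non-negative solutions to x_1+…+x_3 = 15 is C(17,2) = 136.
Subtract solutions that violate a single cap (substitute x_i' = x_i − (cap_i+1)): x_1 ≥ 5 gives C(12,2) = 66; x_2 ≥ 6 gives C(11,2) = 55; x_3 ≥ 9 gives C(8,2) = 28. Together 149.
Add back pairs where two caps are both exceeded: 15 + 3 + 1 = 19.
By inclusion–exclusion the count is 136 − 149 + 19 = 6.

6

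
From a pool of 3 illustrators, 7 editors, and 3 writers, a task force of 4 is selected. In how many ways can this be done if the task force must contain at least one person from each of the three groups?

315

With no constraint there are C(13,4) = 715 possible selections.
Selections missing a whole group: no illustrators → C(10,4) = 210; no editors → C(6,4) = 15; no writers → C(10,4) = 210.
Add back selections omitting two groups (i.e. drawn from a single group): C(3,4) + C(7,4) + C(3,4) = 35.
By inclusion–exclusion: 715 − 435 + 35 = 315.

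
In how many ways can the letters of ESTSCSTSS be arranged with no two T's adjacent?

1176

There are 9!/(5!·2!) = 1512 arrangements of ESTSCSTSS in total.
If the two T's are adjacent, glue them into one block, leaving 8 items to arrange: (8)!/(5!) = 336 ways.
Hence 1512 − 336 = 1176.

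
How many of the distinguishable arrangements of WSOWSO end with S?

Fix S in the last position and arrange the remaining 5 letters.
Those 5 letters have O appearing twice and W appearing twice, giving (5)!/(2!·2!) = 30.

30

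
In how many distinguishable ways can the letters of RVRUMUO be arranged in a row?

Letter multiplicities in RVRUMUO: M×1, O×1, R×2, U×2, V×1.
The number of distinct arrangements is 7!/(2!·2!) = 5040/4 = 1260.

1260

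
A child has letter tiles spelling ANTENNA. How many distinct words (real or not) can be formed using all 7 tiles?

The 7 letters of ANTENNA have repeats: A appearing twice and N appearing 3 times.
The number of distinct arrangements is 7!/(3!·2!) = 5040/12 = 420.

420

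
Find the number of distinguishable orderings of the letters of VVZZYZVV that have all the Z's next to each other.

30

Treat the 3 copies of Z as a single block. The multiset to arrange is then {ZZZ, V, V, V, V, Y}, 6 items in all.
That gives (6)!/(4!) = 30 arrangements.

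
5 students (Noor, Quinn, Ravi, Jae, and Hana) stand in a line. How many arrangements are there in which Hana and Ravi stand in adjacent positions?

Place the 3 others and the Hana-Ravi pair as 4 objects in a line; the pair has 2 internal arrangements.
That gives 2 × 4! = 2 × 24 = 48.

48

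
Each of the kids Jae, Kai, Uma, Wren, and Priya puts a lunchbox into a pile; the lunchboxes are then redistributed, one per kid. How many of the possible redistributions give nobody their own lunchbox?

Count assignments avoiding every fixed point. For any j of the 5 kids fixed to their own lunchbox, the other 5−j can be arranged in (5−j)! ways.
By inclusion–exclusion this is Σ_{j=0}^{5} (−1)^j C(5,j)·(5−j)!.
Computing: 120 − 120 + 60 − 20 + 5 − 1 = 44.

44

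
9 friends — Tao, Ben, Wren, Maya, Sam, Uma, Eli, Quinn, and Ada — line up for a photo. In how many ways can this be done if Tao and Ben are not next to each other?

282240

There are 9! = 362880 arrangements in all. If Tao and Ben are adjacent, merging them into one block gives 2·(8)! = 80640 arrangements.
Complementary counting: 362880 − 80640 = 282240.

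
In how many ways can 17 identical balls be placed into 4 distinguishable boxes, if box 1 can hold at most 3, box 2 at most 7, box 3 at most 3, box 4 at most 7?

Ignoring the caps, the number of non-negative solutions to x_1+…+x_4 = 17 is C(20,3) = 1140.
Subtract solutions that violate a single cap (substitute x_i' = x_i − (cap_i+1)): x_1 ≥ 4 gives C(16,3) = 560; x_2 ≥ 8 gives C(12,3) = 220; x_3 ≥ 4 gives C(16,3) = 560; x_4 ≥ 8 gives C(12,3) = 220. Together 1560.
Add back pairs where two caps are both exceeded: 56 + 220 + 56 + 56 + 4 + 56 = 448.
Subtract triples: 4 + 0 + 4 + 0 = 8.
By inclusion–exclusion the count is 1140 − 1560 + 448 − 8 = 20.

20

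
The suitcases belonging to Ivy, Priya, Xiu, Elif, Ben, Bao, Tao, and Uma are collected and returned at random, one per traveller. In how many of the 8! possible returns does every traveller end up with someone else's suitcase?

14833

This is the derangement count D_8: permutations of 8 items with no fixed point.
By inclusion–exclusion this is Σ_{j=0}^{8} (−1)^j C(8,j)·(8−j)!.
Computing: 40320 − 40320 + 20160 − 6720 + 1680 − 336 + 56 − 8 + 1 = 14833.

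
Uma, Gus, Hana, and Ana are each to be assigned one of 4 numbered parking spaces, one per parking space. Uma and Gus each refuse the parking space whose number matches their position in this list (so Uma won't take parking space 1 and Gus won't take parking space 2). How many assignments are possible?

14

Let Aᵢ (for i ∈ {1, 2}) be the placements that put person i in their forbidden parking space. Any j of these fix j positions, leaving (4−j)! ways to fill the rest, and there are C(2,j) ways to pick which j.
By inclusion–exclusion, the number of valid placements is Σ_{j=0}^{2} (−1)^j C(2,j)·(4−j)!.
Computing: 24 − 12 + 2 = 14.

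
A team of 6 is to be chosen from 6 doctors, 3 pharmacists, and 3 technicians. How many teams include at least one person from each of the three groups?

Unrestricted: C(12,6) = 924 ways to pick any 6 of the 12.
Subtract selections that omit an entire group: no doctors → C(6,6) = 1; no pharmacists → C(9,6) = 84; no technicians → C(9,6) = 84.
Add back selections omitting two groups (i.e. drawn from a single group): C(6,6) + C(3,6) + C(3,6) = 1.
By inclusion–exclusion: 924 − 169 + 1 = 756.

756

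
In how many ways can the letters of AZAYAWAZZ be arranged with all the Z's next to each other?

210

Treat the 3 copies of Z as a single block. The multiset to arrange is then {ZZZ, A, A, A, A, W, Y}, 7 items in all.
That gives (7)!/(4!) = 210 arrangements.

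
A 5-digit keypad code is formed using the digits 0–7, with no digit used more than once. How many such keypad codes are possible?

6720

This is a permutation of 5 out of 8: P(8,5) = 8!/3!.
That product is 8 × 7 × 6 × 5 × 4 = 6720.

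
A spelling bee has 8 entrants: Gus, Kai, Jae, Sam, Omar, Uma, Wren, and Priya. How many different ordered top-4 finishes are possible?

1680

This is an ordered selection of 4 from 8: P(8,4).
That gives 8 × 7 × 6 × 5 = 1680.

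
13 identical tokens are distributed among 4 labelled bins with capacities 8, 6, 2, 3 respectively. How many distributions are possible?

By stars and bars, unrestricted non-negative solutions to x_1+…+x_4 = 13 number C(13+3,3) = 560.
Subtract solutions that violate a single cap (substitute x_i' = x_i − (cap_i+1)): x_1 ≥ 9 gives C(7,3) = 35; x_2 ≥ 7 gives C(9,3) = 84; x_3 ≥ 3 gives C(13,3) = 286; x_4 ≥ 4 gives C(12,3) = 220. Together 625.
Add back pairs where two caps are both exceeded: 0 + 4 + 1 + 20 + 10 + 84 = 119.
By inclusion–exclusion the count is 560 − 625 + 119 = 54.

54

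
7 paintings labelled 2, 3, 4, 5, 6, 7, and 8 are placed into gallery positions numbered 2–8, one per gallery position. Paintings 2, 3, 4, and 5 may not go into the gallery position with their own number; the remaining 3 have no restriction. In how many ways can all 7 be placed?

2790

Let Aᵢ (for 2 ≤ i ≤ 5) be the placements that put painting i in its forbidden gallery position. Any j of these fix j positions, leaving (7−j)! ways to fill the rest, and there are C(4,j) ways to pick which j.
By inclusion–exclusion, the number of valid placements is Σ_{j=0}^{4} (−1)^j C(4,j)·(7−j)!.
Computing: 5040 − 2880 + 720 − 96 + 6 = 2790.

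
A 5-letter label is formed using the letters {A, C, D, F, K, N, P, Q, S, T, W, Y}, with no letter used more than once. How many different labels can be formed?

95040

With no repetition, fill the 5 letters in order: 12 choices, then 11, down to 8.
12 × 11 × 10 × 9 × 8 = 95040.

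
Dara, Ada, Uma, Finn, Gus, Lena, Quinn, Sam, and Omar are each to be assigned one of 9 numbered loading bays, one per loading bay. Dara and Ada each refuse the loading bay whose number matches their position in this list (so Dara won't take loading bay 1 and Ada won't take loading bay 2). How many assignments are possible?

287280

Let Aᵢ (for i ∈ {1, 2}) be the placements that put person i in their forbidden loading bay. Any j of these fix j positions, leaving (9−j)! ways to fill the rest, and there are C(2,j) ways to pick which j.
By inclusion–exclusion, the number of valid placements is Σ_{j=0}^{2} (−1)^j C(2,j)·(9−j)!.
Computing: 362880 − 80640 + 5040 = 287280.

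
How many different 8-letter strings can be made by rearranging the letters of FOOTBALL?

Letter multiplicities in FOOTBALL: A×1, B×1, F×1, L×2, O×2, T×1.
Dividing 8! = 40320 by 2!·2! = 4 for the repeated letters gives 10080.

10080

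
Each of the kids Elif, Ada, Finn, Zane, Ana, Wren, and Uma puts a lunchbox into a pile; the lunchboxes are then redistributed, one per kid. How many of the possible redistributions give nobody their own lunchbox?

1854

This is the derangement count D_7: permutations of 7 items with no fixed point.
By inclusion–exclusion this is Σ_{j=0}^{7} (−1)^j C(7,j)·(7−j)!.
Computing: 5040 − 5040 + 2520 − 840 + 210 − 42 + 7 − 1 = 1854.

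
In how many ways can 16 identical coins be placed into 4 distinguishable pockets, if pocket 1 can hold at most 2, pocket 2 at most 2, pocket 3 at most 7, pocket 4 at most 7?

By stars and bars, unrestricted non-negative solutions to x_1+…+x_4 = 16 number C(16+3,3) = 969.
Subtract solutions that violate a single cap (substitute x_i' = x_i − (cap_i+1)): x_1 ≥ 3 gives C(16,3) = 560; x_2 ≥ 3 gives C(16,3) = 560; x_3 ≥ 8 gives C(11,3) = 165; x_4 ≥ 8 gives C(11,3) = 165. Together 1450.
Add back pairs where two caps are both exceeded: 286 + 56 + 56 + 56 + 56 + 1 = 511.
Subtract triples: 10 + 10 + 0 + 0 = 20.
By inclusion–exclusion the count is 969 − 1450 + 511 − 20 = 10.

10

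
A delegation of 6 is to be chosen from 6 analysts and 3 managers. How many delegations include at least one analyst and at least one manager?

Total 6-person selections from all 9: C(9,6) = 84.
Selections missing a whole group: no analysts → C(3,6) = 0; no managers → C(6,6) = 1.
Both groups omitted at once is impossible, so 84 − 1 = 83.

83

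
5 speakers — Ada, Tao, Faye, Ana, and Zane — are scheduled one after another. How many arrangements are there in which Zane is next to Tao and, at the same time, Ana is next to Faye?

24

Treat {Zane,Tao} as one block (2 orders) and {Ana,Faye} as another (2 orders).
That leaves 3 units to arrange: 2 × 2 × 3! = 4 × 6 = 24.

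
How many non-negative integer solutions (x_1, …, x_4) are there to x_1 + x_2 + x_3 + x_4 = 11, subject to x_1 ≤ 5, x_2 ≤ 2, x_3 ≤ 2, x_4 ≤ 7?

By stars and bars, unrestricted non-negative solutions to x_1+…+x_4 = 11 number C(11+3,3) = 364.
Subtract solutions that violate a single cap (substitute x_i' = x_i − (cap_i+1)): x_1 ≥ 6 gives C(8,3) = 56; x_2 ≥ 3 gives C(11,3) = 165; x_3 ≥ 3 gives C(11,3) = 165; x_4 ≥ 8 gives C(6,3) = 20. Together 406.
Add back pairs where two caps are both exceeded: 10 + 10 + 0 + 56 + 1 + 1 = 78.
By inclusion–exclusion the count is 364 − 406 + 78 = 36.

36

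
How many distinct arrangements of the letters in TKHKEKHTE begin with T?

1680

With the first slot taken by T, it remains to arrange the other 8 letters (KHKEKHTE).
Those 8 letters have E appearing twice, H appearing twice, and K appearing 3 times, giving (8)!/(3!·2!·2!) = 1680.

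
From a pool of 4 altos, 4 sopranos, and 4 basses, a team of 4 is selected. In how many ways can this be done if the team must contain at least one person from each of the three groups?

Total 4-person selections from all 12: C(12,4) = 495.
Selections missing a whole group: no altos → C(8,4) = 70; no sopranos → C(8,4) = 70; no basses → C(8,4) = 70.
Add back selections omitting two groups (i.e. drawn from a single group): C(4,4) + C(4,4) + C(4,4) = 3.
By inclusion–exclusion: 495 − 210 + 3 = 288.

288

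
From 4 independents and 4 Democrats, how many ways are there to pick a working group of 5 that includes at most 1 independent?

Split by how many independents are chosen (0 through 1).
Sum: C(4,0)·C(4,5) + C(4,1)·C(4,4) = 0 + 4 = 4.

4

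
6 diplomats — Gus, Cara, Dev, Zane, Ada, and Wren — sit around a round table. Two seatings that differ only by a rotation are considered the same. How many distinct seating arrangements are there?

120

Seat Gus anywhere (absorbing the rotational symmetry), then permute the other 5: (5)! = 120.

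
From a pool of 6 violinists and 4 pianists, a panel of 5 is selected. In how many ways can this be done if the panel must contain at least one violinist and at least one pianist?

246

With no constraint there are C(10,5) = 252 possible selections.
Subtract selections that omit an entire group: no violinists → C(4,5) = 0; no pianists → C(6,5) = 6.
Both groups omitted at once is impossible, so 252 − 6 = 246.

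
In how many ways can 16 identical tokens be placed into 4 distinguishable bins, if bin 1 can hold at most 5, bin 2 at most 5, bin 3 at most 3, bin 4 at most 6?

20

By stars and bars, unrestricted non-negative solutions to x_1+…+x_4 = 16 number C(16+3,3) = 969.
Subtract solutions that violate a single cap (substitute x_i' = x_i − (cap_i+1)): x_1 ≥ 6 gives C(13,3) = 286; x_2 ≥ 6 gives C(13,3) = 286; x_3 ≥ 4 gives C(15,3) = 455; x_4 ≥ 7 gives C(12,3) = 220. Together 1247.
Add back pairs where two caps are both exceeded: 35 + 84 + 20 + 84 + 20 + 56 = 299.
Subtract triples: 1 + 0 + 0 + 0 = 1.
By inclusion–exclusion the count is 969 − 1247 + 299 − 1 = 20.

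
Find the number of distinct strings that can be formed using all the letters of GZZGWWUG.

1680

GZZGWWUG has 8 letters with G appearing 3 times, W appearing twice, and Z appearing twice.
The number of distinct arrangements is 8!/(3!·2!·2!) = 40320/24 = 1680.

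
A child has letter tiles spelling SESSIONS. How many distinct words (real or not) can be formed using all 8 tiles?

Letter multiplicities in SESSIONS: E×1, I×1, N×1, O×1, S×4.
Dividing 8! = 40320 by 4! = 24 for the repeated letters gives 1680.

1680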